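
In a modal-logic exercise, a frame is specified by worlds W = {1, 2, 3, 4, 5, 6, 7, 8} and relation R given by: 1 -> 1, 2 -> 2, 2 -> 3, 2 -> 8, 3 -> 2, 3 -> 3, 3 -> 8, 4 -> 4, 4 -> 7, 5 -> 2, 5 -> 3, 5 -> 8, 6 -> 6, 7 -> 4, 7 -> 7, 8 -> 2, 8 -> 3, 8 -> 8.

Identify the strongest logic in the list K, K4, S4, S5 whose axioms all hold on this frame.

Transitive (axiom 4): yes — every two-step R-path is closed by a direct edge.
Reflexive (axiom T): no — 5 is not related to itself.
Euclidean (axiom 5): yes — any two successors of a common world are R-related.
So F validates K, K4; S4 would additionally require R to be reflexive. The strongest is K4.

K4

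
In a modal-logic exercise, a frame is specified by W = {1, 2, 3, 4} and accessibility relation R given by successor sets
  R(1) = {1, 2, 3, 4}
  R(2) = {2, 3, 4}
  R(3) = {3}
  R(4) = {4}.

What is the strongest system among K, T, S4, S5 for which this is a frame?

S4

Reflexive (axiom T): yes — every world is R-related to itself.
Transitive (axiom 4): yes — every two-step R-path is closed by a direct edge.
Euclidean (axiom 5): no — 1 R 3 and 1 R 2, but not 3 R 2.
So F validates K, T, S4; S5 would additionally require R to be Euclidean. The strongest is S4.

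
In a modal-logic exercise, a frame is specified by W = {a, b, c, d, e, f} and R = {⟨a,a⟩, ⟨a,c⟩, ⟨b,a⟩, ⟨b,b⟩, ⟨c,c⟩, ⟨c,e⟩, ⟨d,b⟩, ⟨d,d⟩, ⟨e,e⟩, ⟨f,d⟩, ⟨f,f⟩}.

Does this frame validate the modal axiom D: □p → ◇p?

The schema D characterises exactly the serial frames.
Serial: yes — every world has a successor (e.g. a R a).

Yes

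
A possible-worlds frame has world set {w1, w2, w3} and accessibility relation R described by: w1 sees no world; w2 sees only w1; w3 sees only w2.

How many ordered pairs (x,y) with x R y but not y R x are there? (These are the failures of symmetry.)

Enumerating: (w2,w1), (w3,w2).

2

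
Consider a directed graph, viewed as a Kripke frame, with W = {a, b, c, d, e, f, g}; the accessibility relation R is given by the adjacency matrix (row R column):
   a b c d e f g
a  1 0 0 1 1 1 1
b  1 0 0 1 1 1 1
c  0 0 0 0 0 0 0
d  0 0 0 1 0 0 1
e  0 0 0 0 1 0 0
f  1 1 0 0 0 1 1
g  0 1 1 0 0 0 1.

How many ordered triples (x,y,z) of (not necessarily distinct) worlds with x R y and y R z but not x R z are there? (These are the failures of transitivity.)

17

Enumerating: (a,f,b), (a,g,b), (a,g,c), (b,f,b), (b,g,b), (b,g,c), (d,g,b), (d,g,c), (f,a,d), (f,a,e), (f,b,d), (f,b,e), (f,g,c), (g,b,a), (g,b,d), (g,b,e), (g,b,f).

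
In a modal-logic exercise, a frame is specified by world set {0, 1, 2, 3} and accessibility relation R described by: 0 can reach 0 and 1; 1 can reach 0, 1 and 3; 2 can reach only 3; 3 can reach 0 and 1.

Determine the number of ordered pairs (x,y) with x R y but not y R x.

2

Enumerating: (2,3), (3,0).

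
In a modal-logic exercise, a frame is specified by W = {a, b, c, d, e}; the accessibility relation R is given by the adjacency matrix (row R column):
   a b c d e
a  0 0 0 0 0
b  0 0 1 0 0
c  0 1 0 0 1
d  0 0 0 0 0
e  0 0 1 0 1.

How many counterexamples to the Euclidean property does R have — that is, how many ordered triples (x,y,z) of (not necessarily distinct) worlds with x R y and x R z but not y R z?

5

Enumerating: (b,c,c), (c,b,b), (c,b,e), (c,e,b), (e,c,c).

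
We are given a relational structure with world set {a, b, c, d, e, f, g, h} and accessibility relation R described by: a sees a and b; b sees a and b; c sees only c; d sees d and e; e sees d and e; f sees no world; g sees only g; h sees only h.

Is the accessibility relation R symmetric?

Yes

Symmetric: yes — every pair in R has its reverse in R.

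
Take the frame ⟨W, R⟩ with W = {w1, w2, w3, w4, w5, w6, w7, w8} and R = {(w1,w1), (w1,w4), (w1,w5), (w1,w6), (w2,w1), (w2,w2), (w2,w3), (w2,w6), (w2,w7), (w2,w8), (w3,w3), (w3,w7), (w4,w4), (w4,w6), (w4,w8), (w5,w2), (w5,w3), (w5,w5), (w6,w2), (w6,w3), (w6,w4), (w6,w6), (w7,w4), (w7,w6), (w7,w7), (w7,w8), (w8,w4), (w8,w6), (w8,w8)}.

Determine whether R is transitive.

Transitive: no — w1 R w4 and w4 R w8, but not w1 R w8.

No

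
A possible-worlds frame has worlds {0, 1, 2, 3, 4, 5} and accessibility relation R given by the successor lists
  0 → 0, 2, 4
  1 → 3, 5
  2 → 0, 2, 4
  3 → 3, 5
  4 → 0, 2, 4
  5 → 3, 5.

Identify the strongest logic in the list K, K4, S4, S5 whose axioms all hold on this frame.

K4

Transitive (axiom 4): yes — every two-step R-path is closed by a direct edge.
Reflexive (axiom T): no — 1 is not related to itself.
Euclidean (axiom 5): yes — any two successors of a common world are R-related.
So F validates K, K4; S4 would additionally require R to be reflexive. The strongest is K4.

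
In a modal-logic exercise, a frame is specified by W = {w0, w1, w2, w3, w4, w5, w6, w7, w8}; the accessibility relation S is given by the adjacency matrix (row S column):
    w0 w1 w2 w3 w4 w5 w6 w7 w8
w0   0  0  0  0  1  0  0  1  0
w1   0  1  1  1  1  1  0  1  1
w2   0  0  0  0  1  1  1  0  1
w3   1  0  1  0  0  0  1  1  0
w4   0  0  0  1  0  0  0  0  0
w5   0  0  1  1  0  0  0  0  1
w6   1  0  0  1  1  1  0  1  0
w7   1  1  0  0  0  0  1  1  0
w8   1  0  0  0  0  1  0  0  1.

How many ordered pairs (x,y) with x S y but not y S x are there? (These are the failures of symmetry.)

18

Enumerating: (w0,w4), (w1,w2), (w1,w3), (w1,w4), (w1,w5), (w1,w8), (w2,w4), (w2,w6), (w2,w8), (w3,w0), (w3,w2), (w3,w7), (w4,w3), (w5,w3), (w6,w0), (w6,w4), (w6,w5), (w8,w0).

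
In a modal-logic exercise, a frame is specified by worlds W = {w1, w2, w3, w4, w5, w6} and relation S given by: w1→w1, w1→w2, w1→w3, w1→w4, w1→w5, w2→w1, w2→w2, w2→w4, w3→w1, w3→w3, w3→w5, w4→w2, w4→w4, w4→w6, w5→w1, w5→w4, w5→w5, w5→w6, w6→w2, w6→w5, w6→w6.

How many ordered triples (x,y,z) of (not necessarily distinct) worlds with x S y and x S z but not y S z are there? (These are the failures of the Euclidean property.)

Enumerating: (w1,w2,w3), (w1,w2,w5), (w1,w3,w2), (w1,w3,w4), (w1,w4,w1), (w1,w4,w3), (w1,w4,w5), (w1,w5,w2), (w1,w5,w3), (w2,w4,w1), (w3,w5,w3), (w4,w2,w6), … and 9 more.
Total: 21.

21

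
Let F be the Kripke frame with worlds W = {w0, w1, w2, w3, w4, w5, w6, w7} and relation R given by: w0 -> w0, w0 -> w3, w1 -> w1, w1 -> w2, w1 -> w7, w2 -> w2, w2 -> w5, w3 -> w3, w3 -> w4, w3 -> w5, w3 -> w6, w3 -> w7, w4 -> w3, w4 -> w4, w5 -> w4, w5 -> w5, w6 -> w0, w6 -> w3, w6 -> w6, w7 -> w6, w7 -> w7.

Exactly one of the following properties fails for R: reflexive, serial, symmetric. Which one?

symmetric

Reflexive: yes — every world is R-related to itself.
Serial: yes — every world has a successor (e.g. w0 R w0).
Symmetric: no — w0 R w3 but not w3 R w0.
Only symmetric fails.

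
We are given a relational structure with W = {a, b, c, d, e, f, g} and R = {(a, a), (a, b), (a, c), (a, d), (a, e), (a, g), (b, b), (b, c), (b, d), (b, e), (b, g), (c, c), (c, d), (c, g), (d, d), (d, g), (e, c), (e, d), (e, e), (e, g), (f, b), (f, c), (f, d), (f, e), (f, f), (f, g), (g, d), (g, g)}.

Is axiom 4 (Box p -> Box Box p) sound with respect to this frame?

By correspondence theory, 4 is valid on a frame iff R is transitive.
Transitive: yes — every two-step R-path is closed by a direct edge.

Yes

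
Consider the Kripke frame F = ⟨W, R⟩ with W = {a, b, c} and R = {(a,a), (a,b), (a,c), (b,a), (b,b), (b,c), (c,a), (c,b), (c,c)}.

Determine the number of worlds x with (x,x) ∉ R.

0

R is reflexive; there are no such worlds.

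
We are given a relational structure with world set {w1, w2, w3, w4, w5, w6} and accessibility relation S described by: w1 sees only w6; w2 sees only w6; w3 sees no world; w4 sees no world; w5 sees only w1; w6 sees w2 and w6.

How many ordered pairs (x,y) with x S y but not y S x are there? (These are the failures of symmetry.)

Enumerating: (w1,w6), (w5,w1).

2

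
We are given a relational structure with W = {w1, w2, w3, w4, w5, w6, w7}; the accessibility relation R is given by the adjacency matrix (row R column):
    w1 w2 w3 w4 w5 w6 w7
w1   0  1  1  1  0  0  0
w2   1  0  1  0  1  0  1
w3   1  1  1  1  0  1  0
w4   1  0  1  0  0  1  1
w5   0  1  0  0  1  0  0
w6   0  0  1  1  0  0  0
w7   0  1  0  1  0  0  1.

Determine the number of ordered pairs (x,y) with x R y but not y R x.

0

R is symmetric; there are no such tuples.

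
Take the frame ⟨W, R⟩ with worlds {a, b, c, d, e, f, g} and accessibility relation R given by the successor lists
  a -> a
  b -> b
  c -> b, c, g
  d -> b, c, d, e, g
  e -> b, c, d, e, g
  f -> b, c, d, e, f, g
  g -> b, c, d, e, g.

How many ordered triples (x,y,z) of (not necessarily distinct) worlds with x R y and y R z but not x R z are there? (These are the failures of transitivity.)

2

Enumerating: (c,g,d), (c,g,e).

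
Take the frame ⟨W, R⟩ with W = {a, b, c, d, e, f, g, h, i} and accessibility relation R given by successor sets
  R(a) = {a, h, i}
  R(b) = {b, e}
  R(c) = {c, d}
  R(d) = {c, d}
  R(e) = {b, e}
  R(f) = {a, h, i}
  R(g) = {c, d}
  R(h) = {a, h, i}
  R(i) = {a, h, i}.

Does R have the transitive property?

Yes

Transitive: yes — every two-step R-path is closed by a direct edge.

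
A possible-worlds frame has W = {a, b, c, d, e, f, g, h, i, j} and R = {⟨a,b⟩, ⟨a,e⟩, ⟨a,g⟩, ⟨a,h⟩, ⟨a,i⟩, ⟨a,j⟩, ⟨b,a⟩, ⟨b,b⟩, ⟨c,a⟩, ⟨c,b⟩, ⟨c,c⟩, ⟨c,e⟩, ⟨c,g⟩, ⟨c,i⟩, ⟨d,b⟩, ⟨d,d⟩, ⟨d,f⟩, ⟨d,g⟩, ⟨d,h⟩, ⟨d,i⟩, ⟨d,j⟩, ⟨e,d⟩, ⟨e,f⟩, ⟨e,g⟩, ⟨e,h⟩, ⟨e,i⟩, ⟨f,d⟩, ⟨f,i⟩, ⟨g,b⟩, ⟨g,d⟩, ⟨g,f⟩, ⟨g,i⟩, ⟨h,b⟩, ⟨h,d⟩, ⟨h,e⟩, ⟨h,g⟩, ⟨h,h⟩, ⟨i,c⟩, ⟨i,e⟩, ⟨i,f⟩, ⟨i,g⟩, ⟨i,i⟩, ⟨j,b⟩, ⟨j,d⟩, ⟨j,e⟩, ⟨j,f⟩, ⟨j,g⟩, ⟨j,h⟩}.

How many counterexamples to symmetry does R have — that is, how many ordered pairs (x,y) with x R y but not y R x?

23

Enumerating: (a,e), (a,g), (a,h), (a,i), (a,j), (c,a), (c,b), (c,e), (c,g), (d,b), (d,i), (e,d), … and 11 more.
Total: 23.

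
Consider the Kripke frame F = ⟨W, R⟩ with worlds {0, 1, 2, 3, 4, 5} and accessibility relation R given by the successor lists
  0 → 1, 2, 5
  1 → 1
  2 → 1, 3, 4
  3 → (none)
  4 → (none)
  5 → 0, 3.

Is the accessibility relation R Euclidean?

Euclidean: no — 0 R 1 and 0 R 2, but not 1 R 2.

No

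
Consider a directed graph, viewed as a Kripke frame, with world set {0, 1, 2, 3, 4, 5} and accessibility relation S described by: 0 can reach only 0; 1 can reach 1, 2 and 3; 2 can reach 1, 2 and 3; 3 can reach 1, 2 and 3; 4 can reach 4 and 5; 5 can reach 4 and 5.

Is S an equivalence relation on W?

Reflexive: yes — every world is S-related to itself.
Symmetric: yes — every pair in S has its reverse in S.
Transitive: yes — every two-step S-path is closed by a direct edge.
So S is an equivalence relation.

Yes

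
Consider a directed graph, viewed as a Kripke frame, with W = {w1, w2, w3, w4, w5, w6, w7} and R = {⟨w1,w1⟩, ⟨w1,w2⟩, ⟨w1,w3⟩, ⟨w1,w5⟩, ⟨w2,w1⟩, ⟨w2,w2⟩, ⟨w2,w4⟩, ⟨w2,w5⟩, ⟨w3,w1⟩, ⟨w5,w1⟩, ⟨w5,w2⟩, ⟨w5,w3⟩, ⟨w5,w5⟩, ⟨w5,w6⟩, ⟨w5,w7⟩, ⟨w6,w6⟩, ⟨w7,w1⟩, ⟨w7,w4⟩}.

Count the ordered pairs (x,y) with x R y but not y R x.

Enumerating: (w2,w4), (w5,w3), (w5,w6), (w5,w7), (w7,w1), (w7,w4).

6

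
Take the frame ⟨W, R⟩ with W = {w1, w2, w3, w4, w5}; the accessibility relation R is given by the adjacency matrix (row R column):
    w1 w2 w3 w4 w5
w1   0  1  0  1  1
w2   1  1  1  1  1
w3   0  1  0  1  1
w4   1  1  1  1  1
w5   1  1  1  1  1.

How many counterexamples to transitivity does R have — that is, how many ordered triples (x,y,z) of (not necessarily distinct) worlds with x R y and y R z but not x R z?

Enumerating: (w1,w2,w1), (w1,w2,w3), (w1,w4,w1), (w1,w4,w3), (w1,w5,w1), (w1,w5,w3), (w3,w2,w1), (w3,w2,w3), (w3,w4,w1), (w3,w4,w3), (w3,w5,w1), (w3,w5,w3).

12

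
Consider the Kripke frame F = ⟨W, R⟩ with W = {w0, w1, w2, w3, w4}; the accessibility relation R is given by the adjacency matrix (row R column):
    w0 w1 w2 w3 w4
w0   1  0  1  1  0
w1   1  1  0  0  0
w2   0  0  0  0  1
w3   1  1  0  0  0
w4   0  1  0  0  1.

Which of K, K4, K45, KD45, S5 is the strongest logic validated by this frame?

Transitive (axiom 4): no — w0 R w2 and w2 R w4, but not w0 R w4.
Euclidean (axiom 5): no — w0 R w2 and w0 R w3, but not w2 R w3.
Serial (axiom D): yes — every world has a successor (e.g. w0 R w0).
Reflexive (axiom T): no — w2 is not related to itself.
So F validates K; K4 would additionally require R to be transitive. The strongest is K.

K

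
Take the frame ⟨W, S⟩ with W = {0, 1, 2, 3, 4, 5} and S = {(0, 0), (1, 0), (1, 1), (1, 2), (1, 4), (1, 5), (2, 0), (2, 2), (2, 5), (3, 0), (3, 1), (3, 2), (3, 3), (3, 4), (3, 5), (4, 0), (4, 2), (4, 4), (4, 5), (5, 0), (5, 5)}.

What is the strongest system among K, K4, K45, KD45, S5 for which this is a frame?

Transitive (axiom 4): yes — every two-step S-path is closed by a direct edge.
Euclidean (axiom 5): no — 1 S 0 and 1 S 2, but not 0 S 2.
Serial (axiom D): yes — every world has a successor (e.g. 0 S 0).
Reflexive (axiom T): yes — every world is S-related to itself.
So F validates K, K4; K45 would additionally require S to be Euclidean. The strongest is K4.

K4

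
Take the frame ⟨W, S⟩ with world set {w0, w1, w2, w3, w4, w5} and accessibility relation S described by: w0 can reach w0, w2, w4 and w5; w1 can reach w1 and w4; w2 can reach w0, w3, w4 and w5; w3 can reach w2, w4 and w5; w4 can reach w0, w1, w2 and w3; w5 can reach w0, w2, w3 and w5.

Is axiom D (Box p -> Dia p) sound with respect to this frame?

The schema D characterises exactly the serial frames.
Serial: yes — every world has a successor (e.g. w0 S w0).

Yes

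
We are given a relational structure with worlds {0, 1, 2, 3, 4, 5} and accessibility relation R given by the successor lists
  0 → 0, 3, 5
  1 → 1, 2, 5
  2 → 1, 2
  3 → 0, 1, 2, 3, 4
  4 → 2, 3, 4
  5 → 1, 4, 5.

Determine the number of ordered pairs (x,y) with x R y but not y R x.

Enumerating: (0,5), (3,1), (3,2), (4,2), (5,4).

5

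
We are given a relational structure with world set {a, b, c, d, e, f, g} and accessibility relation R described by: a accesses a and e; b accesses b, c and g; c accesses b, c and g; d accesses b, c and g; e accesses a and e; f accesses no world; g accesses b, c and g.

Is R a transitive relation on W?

Transitive: yes — every two-step R-path is closed by a direct edge.

Yes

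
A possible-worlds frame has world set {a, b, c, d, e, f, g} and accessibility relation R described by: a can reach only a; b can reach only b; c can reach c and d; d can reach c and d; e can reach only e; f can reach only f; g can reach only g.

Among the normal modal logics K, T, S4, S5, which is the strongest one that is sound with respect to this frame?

Reflexive (axiom T): yes — every world is R-related to itself.
Transitive (axiom 4): yes — every two-step R-path is closed by a direct edge.
Euclidean (axiom 5): yes — any two successors of a common world are R-related.
So F validates K, T, S4, S5. The strongest is S5.

S5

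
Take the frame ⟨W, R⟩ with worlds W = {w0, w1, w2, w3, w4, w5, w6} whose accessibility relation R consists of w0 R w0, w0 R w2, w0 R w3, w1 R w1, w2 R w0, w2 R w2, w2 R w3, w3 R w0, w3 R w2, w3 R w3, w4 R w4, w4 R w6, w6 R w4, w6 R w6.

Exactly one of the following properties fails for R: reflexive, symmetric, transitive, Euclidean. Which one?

Reflexive: no — w5 is not related to itself.
Symmetric: yes — every pair in R has its reverse in R.
Transitive: yes — every two-step R-path is closed by a direct edge.
Euclidean: yes — any two successors of a common world are R-related.
Only reflexive fails.

reflexive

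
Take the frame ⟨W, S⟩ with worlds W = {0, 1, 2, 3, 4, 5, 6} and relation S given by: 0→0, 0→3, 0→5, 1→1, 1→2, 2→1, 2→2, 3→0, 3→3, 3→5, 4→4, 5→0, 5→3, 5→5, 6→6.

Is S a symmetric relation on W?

Yes

Symmetric: yes — every pair in S has its reverse in S.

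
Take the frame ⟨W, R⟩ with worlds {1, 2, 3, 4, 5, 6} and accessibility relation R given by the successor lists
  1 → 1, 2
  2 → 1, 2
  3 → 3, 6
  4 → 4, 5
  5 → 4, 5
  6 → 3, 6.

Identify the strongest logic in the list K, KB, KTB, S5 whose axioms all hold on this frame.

Symmetric (axiom B): yes — every pair in R has its reverse in R.
Reflexive (axiom T): yes — every world is R-related to itself.
Euclidean (axiom 5): yes — any two successors of a common world are R-related.
So F validates K, KB, KTB, S5. The strongest is S5.

S5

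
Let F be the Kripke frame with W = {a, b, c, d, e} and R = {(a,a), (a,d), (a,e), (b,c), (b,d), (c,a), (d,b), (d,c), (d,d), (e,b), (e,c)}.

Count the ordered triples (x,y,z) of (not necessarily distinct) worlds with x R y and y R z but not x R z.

Enumerating: (a,d,b), (a,d,c), (a,e,b), (a,e,c), (b,c,a), (b,d,b), (c,a,d), (c,a,e), (d,c,a), (e,b,d), (e,c,a).

11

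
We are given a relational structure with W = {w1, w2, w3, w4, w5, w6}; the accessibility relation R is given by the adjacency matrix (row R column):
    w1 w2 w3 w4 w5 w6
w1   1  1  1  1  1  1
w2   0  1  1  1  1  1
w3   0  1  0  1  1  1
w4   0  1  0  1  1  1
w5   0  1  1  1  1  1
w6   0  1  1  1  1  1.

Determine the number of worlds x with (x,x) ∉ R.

1

Enumerating: w3.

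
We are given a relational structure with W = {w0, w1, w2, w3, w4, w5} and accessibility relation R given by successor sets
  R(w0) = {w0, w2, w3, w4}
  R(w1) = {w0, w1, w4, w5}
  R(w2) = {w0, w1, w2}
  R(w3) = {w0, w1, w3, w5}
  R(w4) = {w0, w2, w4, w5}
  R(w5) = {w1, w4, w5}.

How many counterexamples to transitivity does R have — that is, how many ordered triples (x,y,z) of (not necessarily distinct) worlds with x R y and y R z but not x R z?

Enumerating: (w0,w2,w1), (w0,w3,w1), (w0,w3,w5), (w0,w4,w5), (w1,w0,w2), (w1,w0,w3), (w1,w4,w2), (w2,w0,w3), (w2,w0,w4), (w2,w1,w4), (w2,w1,w5), (w3,w0,w2), … and 9 more.
Total: 21.

21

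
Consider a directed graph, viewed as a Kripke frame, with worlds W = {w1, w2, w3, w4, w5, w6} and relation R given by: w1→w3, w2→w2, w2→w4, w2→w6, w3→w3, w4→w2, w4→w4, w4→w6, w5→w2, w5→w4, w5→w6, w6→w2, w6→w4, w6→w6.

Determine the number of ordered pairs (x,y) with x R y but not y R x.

4

Enumerating: (w1,w3), (w5,w2), (w5,w4), (w5,w6).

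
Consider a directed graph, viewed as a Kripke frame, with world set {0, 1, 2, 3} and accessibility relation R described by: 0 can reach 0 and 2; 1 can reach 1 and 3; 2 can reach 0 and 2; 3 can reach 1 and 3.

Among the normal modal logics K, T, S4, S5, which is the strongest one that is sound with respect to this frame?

Reflexive (axiom T): yes — every world is R-related to itself.
Transitive (axiom 4): yes — every two-step R-path is closed by a direct edge.
Euclidean (axiom 5): yes — any two successors of a common world are R-related.
So F validates K, T, S4, S5. The strongest is S5.

S5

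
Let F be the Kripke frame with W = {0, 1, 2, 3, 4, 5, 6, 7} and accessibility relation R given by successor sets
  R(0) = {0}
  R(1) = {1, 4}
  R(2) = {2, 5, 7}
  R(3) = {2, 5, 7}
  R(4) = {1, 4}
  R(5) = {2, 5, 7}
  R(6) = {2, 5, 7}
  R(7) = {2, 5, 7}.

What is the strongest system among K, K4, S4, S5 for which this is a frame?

K4

Transitive (axiom 4): yes — every two-step R-path is closed by a direct edge.
Reflexive (axiom T): no — 3 is not related to itself.
Euclidean (axiom 5): yes — any two successors of a common world are R-related.
So F validates K, K4; S4 would additionally require R to be reflexive. The strongest is K4.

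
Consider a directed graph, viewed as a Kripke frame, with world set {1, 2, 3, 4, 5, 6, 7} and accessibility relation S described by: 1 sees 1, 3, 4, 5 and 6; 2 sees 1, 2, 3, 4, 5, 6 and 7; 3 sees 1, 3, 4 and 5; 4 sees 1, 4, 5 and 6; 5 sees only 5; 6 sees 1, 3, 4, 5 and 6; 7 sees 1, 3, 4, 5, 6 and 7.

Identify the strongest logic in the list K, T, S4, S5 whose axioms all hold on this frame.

T

Reflexive (axiom T): yes — every world is S-related to itself.
Transitive (axiom 4): no — 3 S 1 and 1 S 6, but not 3 S 6.
Euclidean (axiom 5): no — 1 S 3 and 1 S 6, but not 3 S 6.
So F validates K, T; S4 would additionally require S to be transitive. The strongest is T.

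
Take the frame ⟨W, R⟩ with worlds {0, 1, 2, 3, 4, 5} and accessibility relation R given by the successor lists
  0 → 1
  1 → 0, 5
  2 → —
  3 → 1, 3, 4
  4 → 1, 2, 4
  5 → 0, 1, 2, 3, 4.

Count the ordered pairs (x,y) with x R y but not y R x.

8

Enumerating: (3,1), (3,4), (4,1), (4,2), (5,0), (5,2), (5,3), (5,4).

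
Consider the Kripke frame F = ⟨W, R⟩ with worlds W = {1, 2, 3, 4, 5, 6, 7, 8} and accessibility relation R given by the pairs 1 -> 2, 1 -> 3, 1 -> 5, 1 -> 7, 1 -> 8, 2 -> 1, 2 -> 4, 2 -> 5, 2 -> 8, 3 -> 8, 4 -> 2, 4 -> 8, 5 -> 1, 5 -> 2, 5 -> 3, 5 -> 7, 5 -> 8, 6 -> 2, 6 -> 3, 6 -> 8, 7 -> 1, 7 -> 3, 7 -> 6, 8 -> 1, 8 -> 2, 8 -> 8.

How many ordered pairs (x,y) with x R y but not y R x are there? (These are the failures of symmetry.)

Enumerating: (1,3), (3,8), (4,8), (5,3), (5,7), (5,8), (6,2), (6,3), (6,8), (7,3), (7,6).

11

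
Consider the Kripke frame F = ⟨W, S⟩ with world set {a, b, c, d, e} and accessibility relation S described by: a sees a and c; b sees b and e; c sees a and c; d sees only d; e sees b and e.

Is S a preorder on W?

Yes

Reflexive: yes — every world is S-related to itself.
Transitive: yes — every two-step S-path is closed by a direct edge.
So S is a preorder.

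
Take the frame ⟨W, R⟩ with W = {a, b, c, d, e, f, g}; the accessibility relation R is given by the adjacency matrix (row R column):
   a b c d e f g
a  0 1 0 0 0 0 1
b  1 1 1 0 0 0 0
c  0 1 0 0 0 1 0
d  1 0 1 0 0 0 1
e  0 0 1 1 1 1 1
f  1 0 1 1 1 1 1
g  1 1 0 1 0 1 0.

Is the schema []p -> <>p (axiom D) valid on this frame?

By correspondence theory, D is valid on a frame iff R is serial.
Serial: yes — every world has a successor (e.g. a R b).

Yes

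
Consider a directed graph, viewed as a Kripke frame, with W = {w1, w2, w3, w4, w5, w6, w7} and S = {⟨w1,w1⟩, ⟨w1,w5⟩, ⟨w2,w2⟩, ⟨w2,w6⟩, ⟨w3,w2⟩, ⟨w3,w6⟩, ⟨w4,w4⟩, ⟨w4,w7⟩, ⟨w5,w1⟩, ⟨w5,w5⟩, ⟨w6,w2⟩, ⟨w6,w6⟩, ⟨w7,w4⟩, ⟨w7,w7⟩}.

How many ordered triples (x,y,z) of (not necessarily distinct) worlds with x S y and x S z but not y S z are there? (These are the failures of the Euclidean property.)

S is Euclidean; there are no such tuples.

0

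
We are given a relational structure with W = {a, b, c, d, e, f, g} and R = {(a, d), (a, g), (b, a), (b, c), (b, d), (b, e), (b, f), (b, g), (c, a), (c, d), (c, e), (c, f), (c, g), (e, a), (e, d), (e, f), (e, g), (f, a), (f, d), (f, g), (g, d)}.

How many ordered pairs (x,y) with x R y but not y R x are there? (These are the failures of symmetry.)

Enumerating: (a,d), (a,g), (b,a), (b,c), (b,d), (b,e), (b,f), (b,g), (c,a), (c,d), (c,e), (c,f), … and 9 more.
Total: 21.

21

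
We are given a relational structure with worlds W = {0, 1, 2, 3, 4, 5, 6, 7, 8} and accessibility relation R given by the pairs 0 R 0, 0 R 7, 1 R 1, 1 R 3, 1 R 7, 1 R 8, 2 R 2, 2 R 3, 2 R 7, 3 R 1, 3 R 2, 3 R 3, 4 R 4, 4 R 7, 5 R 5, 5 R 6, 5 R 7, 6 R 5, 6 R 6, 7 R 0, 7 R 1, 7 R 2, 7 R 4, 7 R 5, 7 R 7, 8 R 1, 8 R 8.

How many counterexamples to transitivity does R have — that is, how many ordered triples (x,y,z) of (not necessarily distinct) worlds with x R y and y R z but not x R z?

32

Enumerating: (0,7,1), (0,7,2), (0,7,4), (0,7,5), (1,3,2), (1,7,0), (1,7,2), (1,7,4), (1,7,5), (2,3,1), (2,7,0), (2,7,1), … and 20 more.
Total: 32.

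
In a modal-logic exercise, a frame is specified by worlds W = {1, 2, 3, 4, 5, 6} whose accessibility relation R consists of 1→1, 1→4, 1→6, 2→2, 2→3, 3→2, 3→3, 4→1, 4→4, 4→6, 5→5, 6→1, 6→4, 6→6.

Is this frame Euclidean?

Yes

Euclidean: yes — any two successors of a common world are R-related.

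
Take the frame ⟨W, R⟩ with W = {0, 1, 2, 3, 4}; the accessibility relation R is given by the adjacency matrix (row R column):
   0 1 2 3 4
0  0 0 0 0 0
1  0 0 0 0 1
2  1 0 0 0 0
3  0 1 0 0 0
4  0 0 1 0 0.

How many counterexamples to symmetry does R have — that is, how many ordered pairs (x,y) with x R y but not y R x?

Enumerating: (1,4), (2,0), (3,1), (4,2).

4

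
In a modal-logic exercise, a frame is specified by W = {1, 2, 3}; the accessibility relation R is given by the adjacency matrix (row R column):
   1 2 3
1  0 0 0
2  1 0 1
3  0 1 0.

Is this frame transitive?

Transitive: no — 3 R 2 and 2 R 1, but not 3 R 1.

No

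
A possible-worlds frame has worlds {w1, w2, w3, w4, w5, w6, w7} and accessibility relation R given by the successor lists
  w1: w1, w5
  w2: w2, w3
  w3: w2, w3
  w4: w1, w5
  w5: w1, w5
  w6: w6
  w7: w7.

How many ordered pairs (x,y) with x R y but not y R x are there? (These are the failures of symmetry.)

2

Enumerating: (w4,w1), (w4,w5).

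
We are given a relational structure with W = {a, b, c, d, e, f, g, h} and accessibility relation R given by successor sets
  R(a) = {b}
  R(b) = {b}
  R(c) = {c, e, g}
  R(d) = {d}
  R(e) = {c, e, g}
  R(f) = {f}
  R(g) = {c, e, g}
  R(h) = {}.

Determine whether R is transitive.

Yes

Transitive: yes — every two-step R-path is closed by a direct edge.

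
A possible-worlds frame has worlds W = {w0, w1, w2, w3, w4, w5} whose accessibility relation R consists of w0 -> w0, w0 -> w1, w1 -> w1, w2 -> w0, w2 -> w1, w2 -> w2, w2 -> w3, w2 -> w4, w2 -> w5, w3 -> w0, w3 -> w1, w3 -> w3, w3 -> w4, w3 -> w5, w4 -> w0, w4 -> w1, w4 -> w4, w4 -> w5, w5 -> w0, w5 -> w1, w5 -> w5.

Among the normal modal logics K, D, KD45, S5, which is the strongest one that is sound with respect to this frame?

Serial (axiom D): yes — every world has a successor (e.g. w0 R w0).
Euclidean (axiom 5): no — w2 R w0 and w2 R w3, but not w0 R w3.
Transitive (axiom 4): yes — every two-step R-path is closed by a direct edge.
Reflexive (axiom T): yes — every world is R-related to itself.
So F validates K, D; KD45 would additionally require R to be Euclidean. The strongest is D.

D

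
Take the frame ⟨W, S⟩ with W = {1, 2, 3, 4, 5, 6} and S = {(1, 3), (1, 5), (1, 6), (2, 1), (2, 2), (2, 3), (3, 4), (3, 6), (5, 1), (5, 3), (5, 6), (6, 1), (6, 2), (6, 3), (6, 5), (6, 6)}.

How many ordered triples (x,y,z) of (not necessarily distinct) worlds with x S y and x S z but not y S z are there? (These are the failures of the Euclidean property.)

Enumerating: (1,3,3), (1,3,5), (1,5,5), (2,1,1), (2,1,2), (2,3,1), (2,3,2), (2,3,3), (3,4,4), (3,4,6), (3,6,4), (5,1,1), … and 12 more.
Total: 24.

24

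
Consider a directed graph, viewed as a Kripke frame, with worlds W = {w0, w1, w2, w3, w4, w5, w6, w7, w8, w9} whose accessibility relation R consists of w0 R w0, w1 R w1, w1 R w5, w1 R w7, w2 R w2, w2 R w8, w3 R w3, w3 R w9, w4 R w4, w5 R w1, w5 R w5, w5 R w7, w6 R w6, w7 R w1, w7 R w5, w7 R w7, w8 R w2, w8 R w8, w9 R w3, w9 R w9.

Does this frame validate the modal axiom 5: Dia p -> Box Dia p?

The schema 5 characterises exactly the Euclidean frames.
Euclidean: yes — any two successors of a common world are R-related.

Yes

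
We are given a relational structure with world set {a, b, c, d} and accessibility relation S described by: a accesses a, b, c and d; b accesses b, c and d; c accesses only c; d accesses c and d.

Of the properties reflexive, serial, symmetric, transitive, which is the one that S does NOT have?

Reflexive: yes — every world is S-related to itself.
Serial: yes — every world has a successor (e.g. a S a).
Symmetric: no — a S b but not b S a.
Transitive: yes — every two-step S-path is closed by a direct edge.
Only symmetric fails.

symmetric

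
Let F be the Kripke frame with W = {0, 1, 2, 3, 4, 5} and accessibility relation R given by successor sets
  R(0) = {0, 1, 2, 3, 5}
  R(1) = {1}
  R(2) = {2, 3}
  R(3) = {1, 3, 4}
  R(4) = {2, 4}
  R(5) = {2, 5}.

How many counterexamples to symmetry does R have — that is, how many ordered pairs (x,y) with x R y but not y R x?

9

Enumerating: (0,1), (0,2), (0,3), (0,5), (2,3), (3,1), (3,4), (4,2), (5,2).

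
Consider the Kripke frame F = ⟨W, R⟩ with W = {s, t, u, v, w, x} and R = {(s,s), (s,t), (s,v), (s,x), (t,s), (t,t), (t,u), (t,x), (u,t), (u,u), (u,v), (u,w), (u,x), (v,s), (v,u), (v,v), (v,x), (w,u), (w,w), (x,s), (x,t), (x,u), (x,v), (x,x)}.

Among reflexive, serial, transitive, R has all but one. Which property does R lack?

transitive

Reflexive: yes — every world is R-related to itself.
Serial: yes — every world has a successor (e.g. s R s).
Transitive: no — s R t and t R u, but not s R u.
Only transitive fails.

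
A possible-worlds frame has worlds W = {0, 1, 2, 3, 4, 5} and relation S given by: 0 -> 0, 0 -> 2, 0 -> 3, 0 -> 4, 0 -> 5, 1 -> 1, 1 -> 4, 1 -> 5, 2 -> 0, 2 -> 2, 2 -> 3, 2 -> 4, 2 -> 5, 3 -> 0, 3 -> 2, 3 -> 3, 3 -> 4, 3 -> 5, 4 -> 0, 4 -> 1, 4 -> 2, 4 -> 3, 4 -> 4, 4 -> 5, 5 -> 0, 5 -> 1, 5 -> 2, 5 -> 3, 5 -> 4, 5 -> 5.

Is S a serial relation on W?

Serial: yes — every world has a successor (e.g. 0 S 0).

Yes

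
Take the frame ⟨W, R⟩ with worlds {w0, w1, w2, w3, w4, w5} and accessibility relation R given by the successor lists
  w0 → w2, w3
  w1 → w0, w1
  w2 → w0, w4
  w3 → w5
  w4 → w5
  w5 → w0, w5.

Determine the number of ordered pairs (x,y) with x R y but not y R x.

6

Enumerating: (w0,w3), (w1,w0), (w2,w4), (w3,w5), (w4,w5), (w5,w0).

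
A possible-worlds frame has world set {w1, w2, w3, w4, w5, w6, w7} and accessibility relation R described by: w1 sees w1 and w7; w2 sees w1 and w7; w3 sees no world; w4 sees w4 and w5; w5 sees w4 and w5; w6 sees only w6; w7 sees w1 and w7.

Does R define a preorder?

No

Reflexive: no — w2 is not related to itself.
Transitive: yes — every two-step R-path is closed by a direct edge.
So R is not a preorder.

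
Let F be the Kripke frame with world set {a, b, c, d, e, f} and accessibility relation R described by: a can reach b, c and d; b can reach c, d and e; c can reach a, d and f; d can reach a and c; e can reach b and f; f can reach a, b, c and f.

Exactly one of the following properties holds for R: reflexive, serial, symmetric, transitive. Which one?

serial

Reflexive: no — a is not related to itself.
Serial: yes — every world has a successor (e.g. a R b).
Symmetric: no — a R b but not b R a.
Transitive: no — a R b and b R e, but not a R e.
Only serial holds.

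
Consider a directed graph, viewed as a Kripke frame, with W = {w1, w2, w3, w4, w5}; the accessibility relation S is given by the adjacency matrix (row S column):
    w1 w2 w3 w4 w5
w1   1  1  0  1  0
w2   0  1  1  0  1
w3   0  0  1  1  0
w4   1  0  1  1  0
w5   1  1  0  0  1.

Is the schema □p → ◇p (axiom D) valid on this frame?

Yes

Axiom D corresponds to the accessibility relation being serial.
Serial: yes — every world has a successor (e.g. w1 S w1).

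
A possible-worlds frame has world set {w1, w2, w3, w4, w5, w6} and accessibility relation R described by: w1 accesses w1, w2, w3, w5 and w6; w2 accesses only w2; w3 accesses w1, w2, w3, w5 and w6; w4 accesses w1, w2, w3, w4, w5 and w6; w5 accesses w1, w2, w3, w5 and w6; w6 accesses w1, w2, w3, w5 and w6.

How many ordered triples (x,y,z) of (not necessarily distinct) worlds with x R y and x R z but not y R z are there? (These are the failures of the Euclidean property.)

Enumerating: (w1,w2,w1), (w1,w2,w3), (w1,w2,w5), (w1,w2,w6), (w3,w2,w1), (w3,w2,w3), (w3,w2,w5), (w3,w2,w6), (w4,w1,w4), (w4,w2,w1), (w4,w2,w3), (w4,w2,w4), … and 13 more.
Total: 25.

25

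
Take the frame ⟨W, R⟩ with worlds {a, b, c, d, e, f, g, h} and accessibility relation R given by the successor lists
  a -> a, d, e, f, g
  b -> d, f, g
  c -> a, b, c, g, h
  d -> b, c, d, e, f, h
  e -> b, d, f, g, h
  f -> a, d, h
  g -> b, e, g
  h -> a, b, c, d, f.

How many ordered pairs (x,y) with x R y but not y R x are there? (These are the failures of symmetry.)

13

Enumerating: (a,d), (a,e), (a,g), (b,f), (c,a), (c,b), (c,g), (d,c), (e,b), (e,f), (e,h), (h,a), (h,b).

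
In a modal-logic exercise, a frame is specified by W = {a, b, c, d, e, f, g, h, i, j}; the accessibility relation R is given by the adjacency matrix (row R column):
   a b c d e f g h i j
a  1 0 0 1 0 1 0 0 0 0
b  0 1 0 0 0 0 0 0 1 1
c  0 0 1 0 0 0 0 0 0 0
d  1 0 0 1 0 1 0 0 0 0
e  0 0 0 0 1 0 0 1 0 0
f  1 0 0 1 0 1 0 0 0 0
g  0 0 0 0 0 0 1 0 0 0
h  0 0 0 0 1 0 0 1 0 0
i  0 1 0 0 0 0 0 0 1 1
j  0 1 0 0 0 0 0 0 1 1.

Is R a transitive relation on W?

Yes

Transitive: yes — every two-step R-path is closed by a direct edge.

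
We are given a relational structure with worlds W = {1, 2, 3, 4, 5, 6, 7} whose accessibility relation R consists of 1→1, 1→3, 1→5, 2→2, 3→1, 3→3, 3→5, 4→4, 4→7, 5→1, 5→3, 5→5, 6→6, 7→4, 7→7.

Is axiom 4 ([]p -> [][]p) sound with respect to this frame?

Axiom 4 corresponds to the accessibility relation being transitive.
Transitive: yes — every two-step R-path is closed by a direct edge.

Yes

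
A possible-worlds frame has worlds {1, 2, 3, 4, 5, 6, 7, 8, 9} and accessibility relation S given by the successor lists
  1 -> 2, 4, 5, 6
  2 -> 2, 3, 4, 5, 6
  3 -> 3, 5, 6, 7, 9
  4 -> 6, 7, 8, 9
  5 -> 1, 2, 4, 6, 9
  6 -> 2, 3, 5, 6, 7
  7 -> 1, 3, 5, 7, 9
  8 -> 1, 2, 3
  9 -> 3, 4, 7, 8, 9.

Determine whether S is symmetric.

No

Symmetric: no — 1 S 2 but not 2 S 1.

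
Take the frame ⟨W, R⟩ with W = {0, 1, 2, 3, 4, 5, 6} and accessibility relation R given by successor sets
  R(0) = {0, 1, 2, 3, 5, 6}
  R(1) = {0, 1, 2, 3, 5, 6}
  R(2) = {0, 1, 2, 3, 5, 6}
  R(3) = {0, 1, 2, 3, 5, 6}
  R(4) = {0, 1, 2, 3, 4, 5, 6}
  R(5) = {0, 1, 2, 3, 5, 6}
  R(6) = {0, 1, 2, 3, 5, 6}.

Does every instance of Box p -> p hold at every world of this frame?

Axiom T corresponds to the accessibility relation being reflexive.
Reflexive: yes — every world is R-related to itself.

Yes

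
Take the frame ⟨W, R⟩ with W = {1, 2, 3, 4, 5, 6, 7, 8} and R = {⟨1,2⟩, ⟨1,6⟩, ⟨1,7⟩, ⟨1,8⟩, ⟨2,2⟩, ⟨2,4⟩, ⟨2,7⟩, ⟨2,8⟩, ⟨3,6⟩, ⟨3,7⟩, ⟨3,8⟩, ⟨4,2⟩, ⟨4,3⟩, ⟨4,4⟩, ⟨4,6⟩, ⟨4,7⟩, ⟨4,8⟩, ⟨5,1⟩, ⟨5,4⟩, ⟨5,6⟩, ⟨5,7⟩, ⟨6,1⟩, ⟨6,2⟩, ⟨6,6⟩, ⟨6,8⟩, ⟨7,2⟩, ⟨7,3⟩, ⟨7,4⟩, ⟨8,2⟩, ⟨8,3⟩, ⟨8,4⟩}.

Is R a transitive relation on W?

No

Transitive: no — 1 R 2 and 2 R 4, but not 1 R 4.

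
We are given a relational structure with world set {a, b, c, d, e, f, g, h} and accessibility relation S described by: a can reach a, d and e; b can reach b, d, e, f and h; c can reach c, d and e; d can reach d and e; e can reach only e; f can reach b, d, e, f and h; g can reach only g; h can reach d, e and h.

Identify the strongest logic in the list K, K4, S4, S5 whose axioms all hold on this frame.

S4

Transitive (axiom 4): yes — every two-step S-path is closed by a direct edge.
Reflexive (axiom T): yes — every world is S-related to itself.
Euclidean (axiom 5): no — a S e and a S d, but not e S d.
So F validates K, K4, S4; S5 would additionally require S to be Euclidean. The strongest is S4.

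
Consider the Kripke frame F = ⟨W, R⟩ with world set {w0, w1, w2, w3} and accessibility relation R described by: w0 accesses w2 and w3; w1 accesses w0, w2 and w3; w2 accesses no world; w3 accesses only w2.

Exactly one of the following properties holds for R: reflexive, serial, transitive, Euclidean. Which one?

transitive

Reflexive: no — w0 is not related to itself.
Serial: no — w2 has no R-successor.
Transitive: yes — every two-step R-path is closed by a direct edge.
Euclidean: no — w0 R w2 and w0 R w3, but not w2 R w3.
Only transitive holds.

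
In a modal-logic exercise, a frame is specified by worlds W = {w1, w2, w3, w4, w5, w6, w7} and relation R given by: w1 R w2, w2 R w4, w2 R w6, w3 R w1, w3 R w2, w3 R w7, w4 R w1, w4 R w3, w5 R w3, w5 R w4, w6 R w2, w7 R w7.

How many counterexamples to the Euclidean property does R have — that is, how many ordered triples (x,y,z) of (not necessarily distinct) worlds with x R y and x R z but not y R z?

Enumerating: (w1,w2,w2), (w2,w4,w4), (w2,w4,w6), (w2,w6,w4), (w2,w6,w6), (w3,w1,w1), (w3,w1,w7), (w3,w2,w1), (w3,w2,w2), (w3,w2,w7), (w3,w7,w1), (w3,w7,w2), … and 7 more.
Total: 19.

19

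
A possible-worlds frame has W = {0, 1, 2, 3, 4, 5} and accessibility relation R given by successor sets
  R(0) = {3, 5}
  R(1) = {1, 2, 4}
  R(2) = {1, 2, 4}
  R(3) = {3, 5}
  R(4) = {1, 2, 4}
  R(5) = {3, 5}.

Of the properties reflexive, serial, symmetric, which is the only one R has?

serial

Reflexive: no — 0 is not related to itself.
Serial: yes — every world has a successor (e.g. 0 R 3).
Symmetric: no — 0 R 3 but not 3 R 0.
Only serial holds.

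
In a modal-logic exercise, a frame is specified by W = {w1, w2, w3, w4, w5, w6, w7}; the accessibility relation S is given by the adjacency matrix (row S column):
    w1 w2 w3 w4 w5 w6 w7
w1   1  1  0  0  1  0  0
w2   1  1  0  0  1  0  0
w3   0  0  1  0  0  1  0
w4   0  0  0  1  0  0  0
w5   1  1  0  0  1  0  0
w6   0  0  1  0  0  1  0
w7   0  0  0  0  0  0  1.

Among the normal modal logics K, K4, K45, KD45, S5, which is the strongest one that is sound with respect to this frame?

S5

Transitive (axiom 4): yes — every two-step S-path is closed by a direct edge.
Euclidean (axiom 5): yes — any two successors of a common world are S-related.
Serial (axiom D): yes — every world has a successor (e.g. w1 S w1).
Reflexive (axiom T): yes — every world is S-related to itself.
So F validates K, K4, K45, KD45, S5. The strongest is S5.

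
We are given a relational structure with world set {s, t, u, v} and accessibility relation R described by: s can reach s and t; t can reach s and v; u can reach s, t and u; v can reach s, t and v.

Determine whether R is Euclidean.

No

Euclidean: no — t R s and t R v, but not s R v.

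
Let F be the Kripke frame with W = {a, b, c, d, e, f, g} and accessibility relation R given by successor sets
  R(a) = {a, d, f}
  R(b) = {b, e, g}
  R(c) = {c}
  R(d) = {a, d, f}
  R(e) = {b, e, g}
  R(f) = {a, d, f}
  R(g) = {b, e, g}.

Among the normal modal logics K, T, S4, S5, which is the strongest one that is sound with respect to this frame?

Reflexive (axiom T): yes — every world is R-related to itself.
Transitive (axiom 4): yes — every two-step R-path is closed by a direct edge.
Euclidean (axiom 5): yes — any two successors of a common world are R-related.
So F validates K, T, S4, S5. The strongest is S5.

S5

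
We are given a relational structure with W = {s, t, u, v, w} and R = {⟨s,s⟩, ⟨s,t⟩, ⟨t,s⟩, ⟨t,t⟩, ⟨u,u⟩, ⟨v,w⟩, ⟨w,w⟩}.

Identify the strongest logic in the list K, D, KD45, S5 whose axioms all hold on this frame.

KD45

Serial (axiom D): yes — every world has a successor (e.g. s R s).
Euclidean (axiom 5): yes — any two successors of a common world are R-related.
Transitive (axiom 4): yes — every two-step R-path is closed by a direct edge.
Reflexive (axiom T): no — v is not related to itself.
So F validates K, D, KD45; S5 would additionally require R to be reflexive. The strongest is KD45.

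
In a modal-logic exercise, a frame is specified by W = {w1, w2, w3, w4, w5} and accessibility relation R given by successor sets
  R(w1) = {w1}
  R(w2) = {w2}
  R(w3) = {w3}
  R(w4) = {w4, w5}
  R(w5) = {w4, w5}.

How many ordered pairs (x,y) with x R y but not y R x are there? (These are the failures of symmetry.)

0

R is symmetric; there are no such tuples.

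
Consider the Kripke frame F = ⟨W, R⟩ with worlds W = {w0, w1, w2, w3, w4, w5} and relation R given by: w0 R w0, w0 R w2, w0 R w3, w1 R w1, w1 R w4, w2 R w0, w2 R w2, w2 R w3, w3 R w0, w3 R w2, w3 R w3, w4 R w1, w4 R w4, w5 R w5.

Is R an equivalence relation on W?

Reflexive: yes — every world is R-related to itself.
Symmetric: yes — every pair in R has its reverse in R.
Transitive: yes — every two-step R-path is closed by a direct edge.
So R is an equivalence relation.

Yes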